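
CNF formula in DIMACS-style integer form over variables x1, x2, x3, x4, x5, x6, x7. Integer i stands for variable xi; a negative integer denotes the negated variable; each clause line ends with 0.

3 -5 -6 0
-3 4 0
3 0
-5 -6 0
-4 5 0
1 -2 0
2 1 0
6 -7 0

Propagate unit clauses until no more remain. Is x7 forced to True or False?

False

(x3) is a unit clause: x3 = True.
(!x3 || x4): since x3 = True, the clause reduces to (x4). x4 = True.
(x5 || !x4): since x4 = True, the clause reduces to (x5). x5 = True.
From (!x6 || !x5) and x5 = True: x6 = False.
(!x7 || x6): since x6 = False, the clause reduces to (!x7). x7 = False.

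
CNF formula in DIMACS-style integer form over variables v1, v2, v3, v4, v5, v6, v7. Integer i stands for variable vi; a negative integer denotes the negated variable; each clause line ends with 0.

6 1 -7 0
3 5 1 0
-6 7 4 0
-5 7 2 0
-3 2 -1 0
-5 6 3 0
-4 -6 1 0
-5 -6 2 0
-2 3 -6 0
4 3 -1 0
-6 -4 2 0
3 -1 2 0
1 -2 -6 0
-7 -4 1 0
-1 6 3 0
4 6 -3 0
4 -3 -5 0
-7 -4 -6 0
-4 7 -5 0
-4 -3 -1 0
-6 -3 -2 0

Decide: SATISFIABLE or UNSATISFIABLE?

SATISFIABLE

Branch on v1: take v1 = False.
Try v2 = True.
  then v6 is forced to False.
  then v7 is forced to False.
The remaining clauses are satisfied by v3 = True, v4 = True, v5 = False.
So v1=0, v2=1, v3=1, v4=1, v5=0, v6=0, v7=0 is a satisfying assignment.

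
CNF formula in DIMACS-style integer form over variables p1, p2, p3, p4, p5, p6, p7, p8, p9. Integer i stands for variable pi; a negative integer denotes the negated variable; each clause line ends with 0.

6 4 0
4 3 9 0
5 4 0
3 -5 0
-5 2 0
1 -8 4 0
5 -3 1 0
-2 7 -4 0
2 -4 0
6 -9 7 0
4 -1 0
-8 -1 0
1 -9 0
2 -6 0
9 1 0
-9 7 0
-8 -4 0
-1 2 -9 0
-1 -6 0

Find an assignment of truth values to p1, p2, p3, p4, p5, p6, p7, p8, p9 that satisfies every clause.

p1 = True, p2 = True, p3 = True, p4 = True, p5 = True, p6 = False, p7 = True, p8 = False, p9 = False

Pure literal: p7 appears only positively; assign p7 = True.
Pure literal: p8 appears only negated; assign p8 = False.
Branch on p1: take p1 = True.
  then p4 is forced to True.
  then p2 is forced to True.
  then p6 is forced to False.
For the remaining variables, p3 = True, p5 = True, p9 = False works.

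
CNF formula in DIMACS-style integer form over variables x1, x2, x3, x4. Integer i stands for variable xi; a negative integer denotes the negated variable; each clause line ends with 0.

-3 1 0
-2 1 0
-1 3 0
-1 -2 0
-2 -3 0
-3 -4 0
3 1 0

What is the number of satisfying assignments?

1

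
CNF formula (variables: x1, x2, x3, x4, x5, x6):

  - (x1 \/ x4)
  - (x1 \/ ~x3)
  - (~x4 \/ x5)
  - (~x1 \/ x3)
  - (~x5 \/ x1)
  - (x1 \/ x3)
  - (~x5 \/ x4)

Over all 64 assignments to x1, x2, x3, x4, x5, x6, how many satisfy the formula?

Split on x1, then x3.
  x1=1, x3=1: x2, x6 free; 2 ways for (x4,x5) × 2^2 = 8.
  x1=1, x3=0: a clause becomes empty — 0.
  x1=0, x3=1: a clause becomes empty — 0.
  x1=0, x3=0: a clause becomes empty — 0.
Total: 8 + 0 + 0 + 0 = 8.

8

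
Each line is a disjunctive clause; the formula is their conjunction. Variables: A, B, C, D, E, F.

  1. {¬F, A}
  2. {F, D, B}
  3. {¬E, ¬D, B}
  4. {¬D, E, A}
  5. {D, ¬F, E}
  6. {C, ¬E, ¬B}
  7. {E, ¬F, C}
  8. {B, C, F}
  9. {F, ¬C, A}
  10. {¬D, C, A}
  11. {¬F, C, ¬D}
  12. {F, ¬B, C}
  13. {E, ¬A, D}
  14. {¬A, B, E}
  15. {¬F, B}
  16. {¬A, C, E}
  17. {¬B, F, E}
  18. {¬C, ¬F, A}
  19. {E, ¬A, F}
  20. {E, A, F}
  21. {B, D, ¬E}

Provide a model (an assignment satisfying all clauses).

A = 1, B = 1, C = 1, D = 0, E = 1, F = 1

Check each clause:
  1. {A, ¬F} — A is true.
  2. {B, F, D} — B is true.
  3. {B, ¬E, ¬D} — B is true.
  4. {E, ¬D, A} — A is true.
  5. {D, E, ¬F} — E is true.
  6. {¬B, C, ¬E} — C is true.
  7. {C, E, ¬F} — C is true.
  8. {B, F, C} — B is true.
  9. {¬C, A, F} — A is true.
  10. {¬D, A, C} — A is true.
  11. {¬F, ¬D, C} — C is true.
  12. {¬B, F, C} — C is true.
  13. {D, E, ¬A} — E is true.
  14. {¬A, E, B} — B is true.
  15. {B, ¬F} — B is true.
  16. {¬A, C, E} — C is true.
  17. {¬B, F, E} — E is true.
  18. {¬C, A, ¬F} — A is true.
  19. {E, ¬A, F} — E is true.
  20. {E, F, A} — A is true.
  21. {B, ¬E, D} — B is true.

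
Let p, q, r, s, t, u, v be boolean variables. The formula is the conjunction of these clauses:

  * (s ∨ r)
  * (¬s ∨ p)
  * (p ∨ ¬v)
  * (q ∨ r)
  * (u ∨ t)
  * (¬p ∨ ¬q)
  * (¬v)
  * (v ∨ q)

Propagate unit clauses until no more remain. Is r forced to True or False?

True

(¬v) is a unit clause: v = False.
In (v ∨ q), v is now false; q must hold, so q = True.
(¬q ∨ ¬p): since q = True, the clause reduces to (¬p). p = False.
(¬s ∨ p) with p = False leaves only ¬s, so s = False.
In (s ∨ r), s is now false; r must hold, so r = True.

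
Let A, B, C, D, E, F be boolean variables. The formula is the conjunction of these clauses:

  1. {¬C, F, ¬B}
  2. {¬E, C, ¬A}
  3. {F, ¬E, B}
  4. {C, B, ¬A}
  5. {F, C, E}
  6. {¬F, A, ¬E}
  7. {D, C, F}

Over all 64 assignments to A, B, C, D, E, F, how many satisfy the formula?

Case analysis on C and F:
  C=T, F=T: B, D free; 3 ways for (A,E) × 2^2 = 12.
  C=T, F=F: remaining (A,B,D,E) ∈ {(F,F,F,F); (F,F,T,F); (T,F,F,F); (T,F,T,F)} — 4.
  C=F, F=T: D free; 3 ways for (A,B,E) × 2^1 = 6.
  C=F, F=F: remaining (A,B,D,E) ∈ {(F,T,T,T)} — 1.
Total: 12 + 4 + 6 + 1 = 23.

23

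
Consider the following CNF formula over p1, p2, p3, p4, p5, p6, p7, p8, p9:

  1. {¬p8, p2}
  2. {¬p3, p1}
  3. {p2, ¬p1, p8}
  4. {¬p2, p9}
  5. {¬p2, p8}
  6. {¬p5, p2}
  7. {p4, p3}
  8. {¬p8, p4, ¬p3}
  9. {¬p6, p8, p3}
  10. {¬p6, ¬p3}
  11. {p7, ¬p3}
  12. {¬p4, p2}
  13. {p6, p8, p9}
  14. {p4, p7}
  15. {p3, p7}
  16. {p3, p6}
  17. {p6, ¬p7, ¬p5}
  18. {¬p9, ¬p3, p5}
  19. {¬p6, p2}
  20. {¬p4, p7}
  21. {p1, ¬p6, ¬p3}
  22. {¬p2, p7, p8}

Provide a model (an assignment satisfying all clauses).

Branch on p1: take p1 = False.
  then p3 is forced to False.
  then p4 is forced to True.
  then p2 is forced to True.
  then p9 is forced to True.
  then p8 is forced to True.
  then p7 is forced to True.
  then p6 is forced to True.
p5 is now unconstrained; take p5 = False.
Check each clause:
  1. {p2, ¬p8} — p2 is true.
  2. {¬p3, p1} — ¬p3 is true.
  3. {p2, ¬p1, p8} — p8 is true.
  4. {¬p2, p9} — p9 is true.
  5. {¬p2, p8} — p8 is true.
  6. {¬p5, p2} — p2 is true.
  7. {p4, p3} — p4 is true.
  8. {¬p3, p4, ¬p8} — p4 is true.
  9. {¬p6, p8, p3} — p8 is true.
  10. {¬p6, ¬p3} — ¬p3 is true.
  11. {¬p3, p7} — ¬p3 is true.
  12. {¬p4, p2} — p2 is true.
  13. {p9, p8, p6} — p8 is true.
  14. {p4, p7} — p4 is true.
  15. {p3, p7} — p7 is true.
  16. {p3, p6} — p6 is true.
  17. {¬p7, p6, ¬p5} — ¬p5 is true.
  18. {¬p3, ¬p9, p5} — ¬p3 is true.
  19. {¬p6, p2} — p2 is true.
  20. {¬p4, p7} — p7 is true.
  21. {¬p6, ¬p3, p1} — ¬p3 is true.
  22. {¬p2, p8, p7} — p8 is true.

p1 = F  p2 = T  p3 = F  p4 = T  p5 = F  p6 = T  p7 = T  p8 = T  p9 = T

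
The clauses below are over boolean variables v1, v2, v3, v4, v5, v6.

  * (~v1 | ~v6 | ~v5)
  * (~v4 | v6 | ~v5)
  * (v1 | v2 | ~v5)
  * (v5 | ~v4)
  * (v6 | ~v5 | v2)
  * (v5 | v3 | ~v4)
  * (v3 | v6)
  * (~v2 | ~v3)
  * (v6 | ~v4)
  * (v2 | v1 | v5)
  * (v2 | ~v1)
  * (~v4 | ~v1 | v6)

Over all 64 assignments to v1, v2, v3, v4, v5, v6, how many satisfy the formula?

4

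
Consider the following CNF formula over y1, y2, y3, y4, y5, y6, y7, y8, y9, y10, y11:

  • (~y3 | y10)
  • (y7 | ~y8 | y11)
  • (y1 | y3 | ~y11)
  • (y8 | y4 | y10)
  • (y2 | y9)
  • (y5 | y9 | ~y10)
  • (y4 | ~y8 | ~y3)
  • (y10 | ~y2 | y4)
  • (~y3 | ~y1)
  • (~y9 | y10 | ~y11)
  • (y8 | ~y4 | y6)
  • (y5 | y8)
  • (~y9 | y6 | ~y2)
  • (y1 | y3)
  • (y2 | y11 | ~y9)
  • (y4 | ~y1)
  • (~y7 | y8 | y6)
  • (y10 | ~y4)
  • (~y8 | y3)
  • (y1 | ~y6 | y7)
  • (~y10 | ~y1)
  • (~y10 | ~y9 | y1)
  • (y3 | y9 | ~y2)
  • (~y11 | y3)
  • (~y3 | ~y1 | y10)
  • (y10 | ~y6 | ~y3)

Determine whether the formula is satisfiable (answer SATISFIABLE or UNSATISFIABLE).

SATISFIABLE

y5 occurs only positively in the remaining clauses — set y5 = True.
Try y1 = False.
  then y3 is forced to True.
  then y10 is forced to True.
  then y9 is forced to False.
  then y2 is forced to True.
Set y4 = True and propagate.
For the remaining variables, y6 = True, y7 = True, y8 = True, y11 = False works.
Every clause has at least one true literal under this assignment.
So y1 = 0, y2 = 1, y3 = 1, y4 = 1, y5 = 1, y6 = 1, y7 = 1, y8 = 1, y9 = 0, y10 = 1, y11 = 0 is a satisfying assignment.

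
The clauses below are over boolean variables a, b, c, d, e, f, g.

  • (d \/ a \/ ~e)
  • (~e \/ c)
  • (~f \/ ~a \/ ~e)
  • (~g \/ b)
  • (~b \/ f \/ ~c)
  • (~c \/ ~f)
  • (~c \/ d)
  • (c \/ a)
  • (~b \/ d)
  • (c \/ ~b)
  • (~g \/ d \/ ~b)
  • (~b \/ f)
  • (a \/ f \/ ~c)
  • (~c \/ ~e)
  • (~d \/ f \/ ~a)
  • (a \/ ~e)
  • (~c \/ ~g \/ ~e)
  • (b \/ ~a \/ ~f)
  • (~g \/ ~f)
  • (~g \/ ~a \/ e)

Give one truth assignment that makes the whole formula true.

a=T, b=F, c=F, d=F, e=F, f=F, g=F

Check each clause:
  1. (d \/ ~e \/ a) — a is true.
  2. (c \/ ~e) — ~e is true.
  3. (~f \/ ~e \/ ~a) — ~f is true.
  4. (b \/ ~g) — ~g is true.
  5. (~b \/ ~c \/ f) — ~c is true.
  6. (~c \/ ~f) — ~f is true.
  7. (d \/ ~c) — ~c is true.
  8. (c \/ a) — a is true.
  9. (d \/ ~b) — ~b is true.
  10. (~b \/ c) — ~b is true.
  11. (~b \/ ~g \/ d) — ~g is true.
  12. (f \/ ~b) — ~b is true.
  13. (a \/ ~c \/ f) — a is true.
  14. (~e \/ ~c) — ~e is true.
  15. (~a \/ ~d \/ f) — ~d is true.
  16. (~e \/ a) — a is true.
  17. (~e \/ ~c \/ ~g) — ~g is true.
  18. (~a \/ b \/ ~f) — ~f is true.
  19. (~g \/ ~f) — ~g is true.
  20. (~a \/ e \/ ~g) — ~g is true.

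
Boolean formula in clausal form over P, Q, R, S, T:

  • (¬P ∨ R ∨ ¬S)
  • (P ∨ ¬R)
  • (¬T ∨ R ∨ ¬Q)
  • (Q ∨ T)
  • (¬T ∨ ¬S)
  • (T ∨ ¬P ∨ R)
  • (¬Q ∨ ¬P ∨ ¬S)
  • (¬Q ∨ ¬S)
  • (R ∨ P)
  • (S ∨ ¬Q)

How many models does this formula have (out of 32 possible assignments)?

2

Satisfying assignments:
  P=T Q=F R=F S=F T=T
  P=T Q=F R=T S=F T=T
That's 2 in total.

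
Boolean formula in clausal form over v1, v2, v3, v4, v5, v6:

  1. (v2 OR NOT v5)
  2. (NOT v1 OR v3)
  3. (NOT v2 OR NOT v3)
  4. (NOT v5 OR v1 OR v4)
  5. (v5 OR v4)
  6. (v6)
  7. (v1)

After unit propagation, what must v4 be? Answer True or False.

True

Unit clause (v6) sets v6 = True.
(v1) stands alone — v1 = True.
From (v3 OR NOT v1) and v1 = True: v3 = True.
In (NOT v3 OR NOT v2), NOT v3 is now false; NOT v2 must hold, so v2 = False.
(v2 OR NOT v5) with v2 = False leaves only NOT v5, so v5 = False.
(v4 OR v5) with v5 = False leaves only v4, so v4 = True.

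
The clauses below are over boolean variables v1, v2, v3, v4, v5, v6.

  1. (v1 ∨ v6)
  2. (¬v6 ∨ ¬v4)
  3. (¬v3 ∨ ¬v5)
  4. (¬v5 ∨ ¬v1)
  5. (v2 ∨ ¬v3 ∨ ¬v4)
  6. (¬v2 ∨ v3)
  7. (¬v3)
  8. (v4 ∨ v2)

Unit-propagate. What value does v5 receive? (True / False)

(¬v3) stands alone — v3 = False.
(v3 ∨ ¬v2): since v3 = False, the clause reduces to (¬v2). v2 = False.
In (v2 ∨ v4), v2 is now false; v4 must hold, so v4 = True.
From (¬v4 ∨ ¬v6) and v4 = True: v6 = False.
(v1 ∨ v6): since v6 = False, the clause reduces to (v1). v1 = True.
(¬v1 ∨ ¬v5): since v1 = True, the clause reduces to (¬v5). v5 = False.

False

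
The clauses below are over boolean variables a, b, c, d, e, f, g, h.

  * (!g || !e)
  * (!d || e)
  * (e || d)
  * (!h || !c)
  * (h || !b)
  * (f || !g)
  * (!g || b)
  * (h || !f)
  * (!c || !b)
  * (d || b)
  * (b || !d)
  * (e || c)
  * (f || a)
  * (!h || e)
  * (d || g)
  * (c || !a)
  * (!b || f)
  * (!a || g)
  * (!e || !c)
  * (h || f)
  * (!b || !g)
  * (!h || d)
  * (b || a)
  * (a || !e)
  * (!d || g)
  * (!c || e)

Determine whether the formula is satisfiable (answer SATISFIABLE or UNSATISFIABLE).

UNSATISFIABLE

b = True:
  propagation gives h=True, c=False, e=True, g=False; an empty clause results — contradiction.
b = False:
  propagation gives g=False, d=True; an empty clause results — contradiction.
Every branch closes, so no satisfying assignment exists.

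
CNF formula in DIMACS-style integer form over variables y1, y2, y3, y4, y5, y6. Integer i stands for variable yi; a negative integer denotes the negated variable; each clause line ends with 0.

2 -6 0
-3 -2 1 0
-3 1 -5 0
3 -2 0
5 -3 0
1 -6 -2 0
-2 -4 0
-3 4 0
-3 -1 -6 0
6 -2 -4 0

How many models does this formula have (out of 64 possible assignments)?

Case analysis on y2 and y3:
  y2=T, y3=T: a clause becomes empty — 0.
  y2=T, y3=F: a clause becomes empty — 0.
  y2=F, y3=T: remaining (y1,y4,y5,y6) ∈ {(T,T,T,F)} — 1.
  y2=F, y3=F: forces y6=F; y1, y4, y5 free → 2^3 = 8.
Total: 0 + 0 + 1 + 8 = 9.

9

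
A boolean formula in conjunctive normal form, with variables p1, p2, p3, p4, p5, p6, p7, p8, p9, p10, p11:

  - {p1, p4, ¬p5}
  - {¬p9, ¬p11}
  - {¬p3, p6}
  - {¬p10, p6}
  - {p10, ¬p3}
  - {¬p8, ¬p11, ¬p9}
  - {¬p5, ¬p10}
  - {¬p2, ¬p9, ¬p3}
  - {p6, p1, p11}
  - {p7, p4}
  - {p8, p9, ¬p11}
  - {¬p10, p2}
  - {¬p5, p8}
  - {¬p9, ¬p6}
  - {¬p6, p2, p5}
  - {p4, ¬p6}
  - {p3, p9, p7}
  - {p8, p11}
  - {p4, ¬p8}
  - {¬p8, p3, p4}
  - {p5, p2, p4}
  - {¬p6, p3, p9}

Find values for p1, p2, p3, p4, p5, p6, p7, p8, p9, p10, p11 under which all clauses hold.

Pure literal: p4 appears only positively; assign p4 = True.
Set p1 = False and propagate.
Try p2 = True.
Branch on p3: take p3 = True.
  then p6 is forced to True.
  then p10 is forced to True.
  then p5 is forced to False.
  then p9 is forced to False.
The remaining clauses are satisfied by p7 = False, p8 = True, p11 = False.
Every clause has at least one true literal under this assignment.

p1=False  p2=True  p3=True  p4=True  p5=False  p6=True  p7=False  p8=True  p9=False  p10=True  p11=False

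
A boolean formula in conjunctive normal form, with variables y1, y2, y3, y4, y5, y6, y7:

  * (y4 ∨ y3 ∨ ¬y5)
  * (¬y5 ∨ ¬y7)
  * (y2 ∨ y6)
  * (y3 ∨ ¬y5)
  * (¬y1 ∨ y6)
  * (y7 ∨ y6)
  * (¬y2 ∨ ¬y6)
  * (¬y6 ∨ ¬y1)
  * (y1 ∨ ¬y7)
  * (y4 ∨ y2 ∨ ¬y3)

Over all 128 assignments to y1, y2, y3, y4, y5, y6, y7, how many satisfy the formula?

4

Satisfying assignments:
  y1=0 y2=0 y3=0 y4=0 y5=0 y6=1 y7=0
  y1=0 y2=0 y3=0 y4=1 y5=0 y6=1 y7=0
  y1=0 y2=0 y3=1 y4=1 y5=0 y6=1 y7=0
  y1=0 y2=0 y3=1 y4=1 y5=1 y6=1 y7=0
That's 4 in total.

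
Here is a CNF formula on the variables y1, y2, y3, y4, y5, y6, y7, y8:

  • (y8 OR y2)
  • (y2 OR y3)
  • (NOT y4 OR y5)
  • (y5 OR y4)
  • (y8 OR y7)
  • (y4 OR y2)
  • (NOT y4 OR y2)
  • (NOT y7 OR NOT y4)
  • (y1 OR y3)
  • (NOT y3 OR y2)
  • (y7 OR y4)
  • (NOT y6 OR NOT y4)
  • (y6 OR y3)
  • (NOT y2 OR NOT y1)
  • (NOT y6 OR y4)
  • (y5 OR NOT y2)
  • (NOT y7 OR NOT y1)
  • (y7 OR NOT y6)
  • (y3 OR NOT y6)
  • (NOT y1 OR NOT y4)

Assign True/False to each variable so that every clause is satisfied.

y1=F, y2=T, y3=T, y4=F, y5=T, y6=F, y7=T, y8=F

y5 occurs only positively in the remaining clauses — set y5 = True.
Branch on y1: take y1 = False.
  then y3 is forced to True.
  then y2 is forced to True.
Try y4 = False.
  then y7 is forced to True.
  then y6 is forced to False.
y8 is now unconstrained; take y8 = False.
Check each clause:
  1. (y8 OR y2) — y2 is true.
  2. (y2 OR y3) — y2 is true.
  3. (y5 OR NOT y4) — NOT y4 is true.
  4. (y5 OR y4) — y5 is true.
  5. (y7 OR y8) — y7 is true.
  6. (y2 OR y4) — y2 is true.
  7. (y2 OR NOT y4) — y2 is true.
  8. (NOT y7 OR NOT y4) — NOT y4 is true.
  9. (y3 OR y1) — y3 is true.
  10. (NOT y3 OR y2) — y2 is true.
  11. (y4 OR y7) — y7 is true.
  12. (NOT y4 OR NOT y6) — NOT y6 is true.
  13. (y3 OR y6) — y3 is true.
  14. (NOT y2 OR NOT y1) — NOT y1 is true.
  15. (NOT y6 OR y4) — NOT y6 is true.
  16. (y5 OR NOT y2) — y5 is true.
  17. (NOT y1 OR NOT y7) — NOT y1 is true.
  18. (y7 OR NOT y6) — NOT y6 is true.
  19. (NOT y6 OR y3) — NOT y6 is true.
  20. (NOT y4 OR NOT y1) — NOT y4 is true.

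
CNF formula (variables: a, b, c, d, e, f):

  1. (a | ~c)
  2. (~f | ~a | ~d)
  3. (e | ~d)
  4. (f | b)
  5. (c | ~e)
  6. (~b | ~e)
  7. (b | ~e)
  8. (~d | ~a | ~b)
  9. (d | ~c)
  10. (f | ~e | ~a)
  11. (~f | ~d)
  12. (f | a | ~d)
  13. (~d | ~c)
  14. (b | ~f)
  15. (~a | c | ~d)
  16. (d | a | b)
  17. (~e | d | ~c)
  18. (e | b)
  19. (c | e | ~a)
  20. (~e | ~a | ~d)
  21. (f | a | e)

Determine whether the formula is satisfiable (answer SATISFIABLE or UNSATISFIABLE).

Set a = False and propagate.
  then c is forced to False.
  then e is forced to False.
  then d is forced to False.
  then b is forced to True.
  then f is forced to True.
Every clause has at least one true literal under this assignment.
So a = F  b = T  c = F  d = F  e = F  f = T is a satisfying assignment.

SATISFIABLE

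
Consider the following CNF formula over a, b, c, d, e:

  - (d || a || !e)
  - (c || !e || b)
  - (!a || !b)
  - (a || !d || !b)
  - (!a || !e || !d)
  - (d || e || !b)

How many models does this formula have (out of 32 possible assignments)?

10

Split on a, then b.
  a=T, b=T: a clause becomes empty — 0.
  a=T, b=F: 5 of the 8 assignments to (c,d,e) work.
  a=F, b=T: a clause becomes empty — 0.
  a=F, b=F: 5 of the 8 assignments to (c,d,e) work.
Total: 0 + 5 + 0 + 5 = 10.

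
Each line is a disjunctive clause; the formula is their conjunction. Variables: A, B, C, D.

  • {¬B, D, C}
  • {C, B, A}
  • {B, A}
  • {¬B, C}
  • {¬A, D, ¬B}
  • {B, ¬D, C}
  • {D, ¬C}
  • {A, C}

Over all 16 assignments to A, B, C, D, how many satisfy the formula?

Satisfying assignments:
  A=0 B=1 C=1 D=1
  A=1 B=0 C=0 D=0
  A=1 B=0 C=1 D=1
  A=1 B=1 C=1 D=1
Count: 4.

4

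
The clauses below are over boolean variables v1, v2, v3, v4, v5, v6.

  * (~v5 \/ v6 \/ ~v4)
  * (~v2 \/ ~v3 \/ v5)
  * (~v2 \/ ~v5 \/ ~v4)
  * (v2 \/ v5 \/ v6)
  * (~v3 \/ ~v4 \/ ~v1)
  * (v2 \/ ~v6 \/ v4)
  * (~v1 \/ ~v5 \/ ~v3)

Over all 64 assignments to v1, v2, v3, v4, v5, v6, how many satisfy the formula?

Split on v5, then v2.
  v5=T, v2=T: v6 free; 3 ways for (v1,v3,v4) × 2^1 = 6.
  v5=T, v2=F: 6 of the 16 assignments to (v1,v3,v4,v6) work.
  v5=F, v2=T: forces v3=F; v1, v4, v6 free → 2^3 = 8.
  v5=F, v2=F: remaining (v1,v3,v4,v6) ∈ {(F,F,T,T); (F,T,T,T); (T,F,T,T)} — 3.
Total: 6 + 6 + 8 + 3 = 23.

23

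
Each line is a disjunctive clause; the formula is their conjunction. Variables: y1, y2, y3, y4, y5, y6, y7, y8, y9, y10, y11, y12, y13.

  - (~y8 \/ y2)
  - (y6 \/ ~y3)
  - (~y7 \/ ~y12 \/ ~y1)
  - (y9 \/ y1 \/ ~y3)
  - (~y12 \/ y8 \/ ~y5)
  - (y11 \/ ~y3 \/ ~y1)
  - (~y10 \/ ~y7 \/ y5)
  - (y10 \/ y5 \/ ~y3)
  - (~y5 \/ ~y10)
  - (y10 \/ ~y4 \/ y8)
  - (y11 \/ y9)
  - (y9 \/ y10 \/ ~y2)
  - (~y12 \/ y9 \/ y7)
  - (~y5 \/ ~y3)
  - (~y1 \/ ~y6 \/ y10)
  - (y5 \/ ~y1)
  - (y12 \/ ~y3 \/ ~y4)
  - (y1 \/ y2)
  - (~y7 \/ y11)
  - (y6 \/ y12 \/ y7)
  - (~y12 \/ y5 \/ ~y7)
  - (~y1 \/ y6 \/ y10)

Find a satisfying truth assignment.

Pure literal: y4 appears only negated; assign y4 = False.
Pure literal: y9 appears only positively; assign y9 = True.
Set y1 = False and propagate.
  then y2 is forced to True.
For the remaining variables, y3 = True, y5 = False, y6 = True, y7 = False, y8 = True, y10 = True, y11 = True, y12 = False, y13 = True works.

y1 = False, y2 = True, y3 = True, y4 = False, y5 = False, y6 = True, y7 = False, y8 = True, y9 = True, y10 = True, y11 = True, y12 = False, y13 = True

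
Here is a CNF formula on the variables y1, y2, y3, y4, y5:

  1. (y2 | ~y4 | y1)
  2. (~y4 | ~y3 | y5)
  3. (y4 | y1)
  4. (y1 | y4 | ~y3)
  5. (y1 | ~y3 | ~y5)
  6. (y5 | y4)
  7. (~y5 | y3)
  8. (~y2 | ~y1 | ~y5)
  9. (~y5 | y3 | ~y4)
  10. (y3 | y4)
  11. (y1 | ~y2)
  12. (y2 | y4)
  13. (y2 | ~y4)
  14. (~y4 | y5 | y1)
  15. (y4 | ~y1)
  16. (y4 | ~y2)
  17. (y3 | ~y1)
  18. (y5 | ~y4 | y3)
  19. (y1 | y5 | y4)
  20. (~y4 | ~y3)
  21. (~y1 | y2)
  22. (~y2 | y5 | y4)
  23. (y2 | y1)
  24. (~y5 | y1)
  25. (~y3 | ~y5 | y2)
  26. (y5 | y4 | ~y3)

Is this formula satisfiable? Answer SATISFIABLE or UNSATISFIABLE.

UNSATISFIABLE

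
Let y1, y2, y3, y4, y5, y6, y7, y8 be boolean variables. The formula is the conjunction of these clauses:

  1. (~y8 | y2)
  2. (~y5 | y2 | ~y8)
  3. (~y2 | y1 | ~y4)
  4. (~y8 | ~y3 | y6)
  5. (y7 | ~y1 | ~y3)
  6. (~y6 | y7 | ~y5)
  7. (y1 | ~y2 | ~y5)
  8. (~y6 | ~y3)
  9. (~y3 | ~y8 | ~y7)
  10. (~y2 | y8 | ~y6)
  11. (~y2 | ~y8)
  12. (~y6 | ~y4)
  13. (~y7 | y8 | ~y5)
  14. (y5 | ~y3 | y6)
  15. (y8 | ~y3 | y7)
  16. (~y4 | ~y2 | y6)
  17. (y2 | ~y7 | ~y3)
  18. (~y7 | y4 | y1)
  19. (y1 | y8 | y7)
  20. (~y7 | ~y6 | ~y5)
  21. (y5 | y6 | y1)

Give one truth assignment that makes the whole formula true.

y3 occurs only negated in the remaining clauses — set y3 = False.
Set y1 = True and propagate.
Try y2 = False.
  then y8 is forced to False.
Branch on y4: take y4 = False.
The remaining clauses are satisfied by y5 = False, y6 = True, y7 = False.
Every clause has at least one true literal under this assignment.

y1=T, y2=F, y3=F, y4=F, y5=F, y6=T, y7=F, y8=F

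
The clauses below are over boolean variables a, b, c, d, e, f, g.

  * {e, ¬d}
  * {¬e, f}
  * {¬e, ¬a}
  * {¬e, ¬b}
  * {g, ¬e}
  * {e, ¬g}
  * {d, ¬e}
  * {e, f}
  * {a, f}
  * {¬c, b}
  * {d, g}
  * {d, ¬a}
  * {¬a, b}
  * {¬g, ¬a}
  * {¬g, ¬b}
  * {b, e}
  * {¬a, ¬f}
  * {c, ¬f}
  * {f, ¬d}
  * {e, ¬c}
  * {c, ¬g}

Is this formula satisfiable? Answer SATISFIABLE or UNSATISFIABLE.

e = True:
  propagation gives f=True, a=False, b=False, g=True; an empty clause results — contradiction.
e = False:
  propagation gives d=False, g=False; an empty clause results — contradiction.
Every branch closes, so no satisfying assignment exists.

UNSATISFIABLE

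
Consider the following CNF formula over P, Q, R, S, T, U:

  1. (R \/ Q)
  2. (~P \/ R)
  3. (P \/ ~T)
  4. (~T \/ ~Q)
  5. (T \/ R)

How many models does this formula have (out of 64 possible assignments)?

20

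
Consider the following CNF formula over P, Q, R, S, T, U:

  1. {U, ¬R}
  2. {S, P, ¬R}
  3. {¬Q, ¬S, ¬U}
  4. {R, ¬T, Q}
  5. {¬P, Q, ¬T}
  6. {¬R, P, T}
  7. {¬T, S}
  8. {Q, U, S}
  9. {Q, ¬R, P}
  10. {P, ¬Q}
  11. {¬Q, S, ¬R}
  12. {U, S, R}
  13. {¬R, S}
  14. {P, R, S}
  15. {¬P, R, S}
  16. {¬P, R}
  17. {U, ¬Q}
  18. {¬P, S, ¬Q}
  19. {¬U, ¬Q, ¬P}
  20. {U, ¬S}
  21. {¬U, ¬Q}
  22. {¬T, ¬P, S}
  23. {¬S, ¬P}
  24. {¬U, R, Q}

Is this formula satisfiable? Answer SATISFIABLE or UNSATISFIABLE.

S = True:
  propagation gives U=True, Q=False, P=False, R=False; an empty clause results — contradiction.
S = False:
  propagation gives T=False, R=False, U=True, P=True; an empty clause results — contradiction.
Every branch closes, so no satisfying assignment exists.

UNSATISFIABLE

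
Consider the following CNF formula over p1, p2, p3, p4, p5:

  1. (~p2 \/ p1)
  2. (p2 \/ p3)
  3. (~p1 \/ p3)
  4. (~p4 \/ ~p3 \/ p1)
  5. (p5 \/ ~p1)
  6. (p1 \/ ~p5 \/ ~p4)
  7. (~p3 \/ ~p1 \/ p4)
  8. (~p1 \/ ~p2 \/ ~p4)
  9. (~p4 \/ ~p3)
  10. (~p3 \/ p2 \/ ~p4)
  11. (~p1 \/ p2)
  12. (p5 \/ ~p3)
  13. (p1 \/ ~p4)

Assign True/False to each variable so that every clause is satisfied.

p1=F, p2=F, p3=T, p4=F, p5=T

Try p1 = False.
  then p2 is forced to False.
  then p3 is forced to True.
  then p4 is forced to False.
  then p5 is forced to True.
Every clause has at least one true literal under this assignment.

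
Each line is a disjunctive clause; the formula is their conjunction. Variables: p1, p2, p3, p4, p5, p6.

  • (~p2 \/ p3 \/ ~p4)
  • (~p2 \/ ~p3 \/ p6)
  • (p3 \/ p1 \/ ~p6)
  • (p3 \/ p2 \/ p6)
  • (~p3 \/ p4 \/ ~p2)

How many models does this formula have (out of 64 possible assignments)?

Split on p3, then p2.
  p3=1, p2=1: remaining (p1,p4,p5,p6) ∈ {(0,1,0,1); (0,1,1,1); (1,1,0,1); (1,1,1,1)} — 4.
  p3=1, p2=0: p1, p4, p5, p6 free → 2^4 = 16.
  p3=0, p2=1: p5 free; 3 ways for (p1,p4,p6) × 2^1 = 6.
  p3=0, p2=0: remaining (p1,p4,p5,p6) ∈ {(1,0,0,1); (1,0,1,1); (1,1,0,1); (1,1,1,1)} — 4.
Total: 4 + 16 + 6 + 4 = 30.

30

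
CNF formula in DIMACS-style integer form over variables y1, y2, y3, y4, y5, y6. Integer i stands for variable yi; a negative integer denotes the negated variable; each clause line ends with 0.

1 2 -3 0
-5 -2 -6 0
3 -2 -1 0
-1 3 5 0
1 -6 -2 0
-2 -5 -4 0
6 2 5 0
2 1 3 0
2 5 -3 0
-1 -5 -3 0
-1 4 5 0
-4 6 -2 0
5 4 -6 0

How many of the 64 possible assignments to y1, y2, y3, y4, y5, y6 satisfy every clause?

9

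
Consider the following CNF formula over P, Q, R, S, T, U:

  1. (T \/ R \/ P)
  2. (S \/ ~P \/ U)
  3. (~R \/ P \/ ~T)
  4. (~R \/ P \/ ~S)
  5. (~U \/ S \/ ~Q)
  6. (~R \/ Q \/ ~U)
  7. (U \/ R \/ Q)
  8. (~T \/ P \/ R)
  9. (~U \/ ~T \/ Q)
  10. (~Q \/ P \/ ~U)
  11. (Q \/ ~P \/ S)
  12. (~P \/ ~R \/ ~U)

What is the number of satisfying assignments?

11

Split on P, then R.
  P=T, R=T: remaining (Q,S,T,U) ∈ {(F,T,F,F); (F,T,T,F); (T,T,F,F); (T,T,T,F)} — 4.
  P=T, R=F: 5 of the 16 assignments to (Q,S,T,U) work.
  P=F, R=T: remaining (Q,S,T,U) ∈ {(F,F,F,F); (T,F,F,F)} — 2.
  P=F, R=F: a clause becomes empty — 0.
Total: 4 + 5 + 2 + 0 = 11.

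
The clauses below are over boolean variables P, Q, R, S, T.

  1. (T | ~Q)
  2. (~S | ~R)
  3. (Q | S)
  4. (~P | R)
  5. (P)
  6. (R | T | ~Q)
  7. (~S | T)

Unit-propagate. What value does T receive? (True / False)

True

Unit clause (P) sets P = True.
(~P | R): since P = True, the clause reduces to (R). R = True.
(~R | ~S): since R = True, the clause reduces to (~S). S = False.
(Q | S) with S = False leaves only Q, so Q = True.
(~Q | T): since Q = True, the clause reduces to (T). T = True.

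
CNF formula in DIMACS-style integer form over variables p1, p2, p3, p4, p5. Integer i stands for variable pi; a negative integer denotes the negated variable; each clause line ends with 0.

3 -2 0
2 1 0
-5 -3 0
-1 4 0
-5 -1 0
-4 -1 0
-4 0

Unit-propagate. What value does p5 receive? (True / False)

False

(~p4) stands alone — p4 = False.
From (p4 \/ ~p1) and p4 = False: p1 = False.
(p2 \/ p1): since p1 = False, the clause reduces to (p2). p2 = True.
In (~p2 \/ p3), ~p2 is now false; p3 must hold, so p3 = True.
In (~p5 \/ ~p3), ~p3 is now false; ~p5 must hold, so p5 = False.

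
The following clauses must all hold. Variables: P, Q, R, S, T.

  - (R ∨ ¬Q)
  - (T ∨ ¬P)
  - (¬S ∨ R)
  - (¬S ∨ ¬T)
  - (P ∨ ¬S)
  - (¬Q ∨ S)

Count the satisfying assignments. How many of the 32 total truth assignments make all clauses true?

The models are:
  P=F Q=F R=F S=F T=F
  P=F Q=F R=F S=F T=T
  P=F Q=F R=T S=F T=F
  P=F Q=F R=T S=F T=T
  P=T Q=F R=F S=F T=T
  P=T Q=F R=T S=F T=T
Count: 6.

6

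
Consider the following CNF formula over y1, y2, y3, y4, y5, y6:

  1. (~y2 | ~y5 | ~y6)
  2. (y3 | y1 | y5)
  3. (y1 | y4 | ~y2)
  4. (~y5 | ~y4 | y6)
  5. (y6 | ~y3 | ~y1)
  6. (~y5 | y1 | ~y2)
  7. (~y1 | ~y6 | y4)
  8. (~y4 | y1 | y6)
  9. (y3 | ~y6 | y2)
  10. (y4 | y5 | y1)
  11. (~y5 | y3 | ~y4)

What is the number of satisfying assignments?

Split on y1, then y4.
  y1=T, y4=T: 6 of the 16 assignments to (y2,y3,y5,y6) work.
  y1=T, y4=F: remaining (y2,y3,y5,y6) ∈ {(F,F,F,F); (F,F,T,F); (T,F,F,F); (T,F,T,F)} — 4.
  y1=F, y4=T: remaining (y2,y3,y5,y6) ∈ {(F,T,F,T); (F,T,T,T); (T,T,F,T)} — 3.
  y1=F, y4=F: remaining (y2,y3,y5,y6) ∈ {(F,F,T,F); (F,T,T,F); (F,T,T,T)} — 3.
Total: 6 + 4 + 3 + 3 = 16.

16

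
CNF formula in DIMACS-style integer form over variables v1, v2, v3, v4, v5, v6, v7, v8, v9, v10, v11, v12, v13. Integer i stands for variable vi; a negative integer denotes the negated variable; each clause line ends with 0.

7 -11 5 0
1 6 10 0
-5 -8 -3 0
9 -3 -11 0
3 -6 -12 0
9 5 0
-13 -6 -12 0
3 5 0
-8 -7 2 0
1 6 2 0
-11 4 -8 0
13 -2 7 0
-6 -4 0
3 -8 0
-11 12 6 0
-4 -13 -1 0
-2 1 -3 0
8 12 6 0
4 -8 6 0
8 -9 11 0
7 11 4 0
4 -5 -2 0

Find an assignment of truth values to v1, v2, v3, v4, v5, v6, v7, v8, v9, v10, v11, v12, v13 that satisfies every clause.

Pure literal: v10 appears only positively; assign v10 = True.
Try v1 = False.
For the remaining variables, v2 = False, v3 = False, v4 = False, v5 = True, v6 = True, v7 = True, v8 = False, v9 = False, v11 = True, v12 = False, v13 = False works.
Check each clause:
  1. (v5 | v7 | ~v11) — v5 is true.
  2. (v1 | v6 | v10) — v10 is true.
  3. (~v5 | ~v3 | ~v8) — ~v8 is true.
  4. (~v3 | ~v11 | v9) — ~v3 is true.
  5. (~v12 | v3 | ~v6) — ~v12 is true.
  6. (v9 | v5) — v5 is true.
  7. (~v6 | ~v12 | ~v13) — ~v13 is true.
  8. (v5 | v3) — v5 is true.
  9. (~v8 | v2 | ~v7) — ~v8 is true.
  10. (v2 | v6 | v1) — v6 is true.
  11. (v4 | ~v11 | ~v8) — ~v8 is true.
  12. (v13 | v7 | ~v2) — ~v2 is true.
  13. (~v4 | ~v6) — ~v4 is true.
  14. (~v8 | v3) — ~v8 is true.
  15. (~v11 | v6 | v12) — v6 is true.
  16. (~v4 | ~v1 | ~v13) — ~v13 is true.
  17. (~v2 | ~v3 | v1) — ~v3 is true.
  18. (v12 | v8 | v6) — v6 is true.
  19. (v6 | v4 | ~v8) — ~v8 is true.
  20. (v8 | v11 | ~v9) — v11 is true.
  21. (v7 | v11 | v4) — v11 is true.
  22. (v4 | ~v2 | ~v5) — ~v2 is true.

v1=F, v2=F, v3=F, v4=F, v5=T, v6=T, v7=T, v8=F, v9=F, v10=T, v11=T, v12=F, v13=F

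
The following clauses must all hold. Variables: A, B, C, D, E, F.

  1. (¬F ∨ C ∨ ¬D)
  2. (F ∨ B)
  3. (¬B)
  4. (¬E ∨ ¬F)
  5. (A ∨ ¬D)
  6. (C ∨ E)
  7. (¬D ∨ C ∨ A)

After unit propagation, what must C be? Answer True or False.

(¬B) is a unit clause: B = False.
In (F ∨ B), B is now false; F must hold, so F = True.
In (¬E ∨ ¬F), ¬F is now false; ¬E must hold, so E = False.
(C ∨ E): since E = False, the clause reduces to (C). C = True.

True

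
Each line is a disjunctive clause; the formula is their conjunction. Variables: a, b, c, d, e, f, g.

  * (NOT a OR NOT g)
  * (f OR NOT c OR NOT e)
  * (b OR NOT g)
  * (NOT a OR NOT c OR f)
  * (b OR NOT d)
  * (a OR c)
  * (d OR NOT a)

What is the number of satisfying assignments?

21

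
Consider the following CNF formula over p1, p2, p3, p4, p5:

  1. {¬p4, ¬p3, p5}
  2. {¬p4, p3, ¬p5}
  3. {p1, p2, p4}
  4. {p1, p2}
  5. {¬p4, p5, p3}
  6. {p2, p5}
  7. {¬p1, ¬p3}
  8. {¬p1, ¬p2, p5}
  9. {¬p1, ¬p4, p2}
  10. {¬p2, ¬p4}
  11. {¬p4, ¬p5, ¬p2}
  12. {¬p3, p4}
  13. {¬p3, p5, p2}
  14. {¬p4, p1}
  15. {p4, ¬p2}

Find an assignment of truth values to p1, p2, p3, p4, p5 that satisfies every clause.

p1 = T, p2 = F, p3 = F, p4 = F, p5 = T

Check each clause:
  1. {¬p3, ¬p4, p5} — p5 is true.
  2. {¬p4, ¬p5, p3} — ¬p4 is true.
  3. {p1, p4, p2} — p1 is true.
  4. {p1, p2} — p1 is true.
  5. {p3, ¬p4, p5} — ¬p4 is true.
  6. {p5, p2} — p5 is true.
  7. {¬p3, ¬p1} — ¬p3 is true.
  8. {¬p1, p5, ¬p2} — p5 is true.
  9. {¬p1, p2, ¬p4} — ¬p4 is true.
  10. {¬p2, ¬p4} — ¬p4 is true.
  11. {¬p4, ¬p5, ¬p2} — ¬p4 is true.
  12. {p4, ¬p3} — ¬p3 is true.
  13. {¬p3, p5, p2} — ¬p3 is true.
  14. {¬p4, p1} — p1 is true.
  15. {p4, ¬p2} — ¬p2 is true.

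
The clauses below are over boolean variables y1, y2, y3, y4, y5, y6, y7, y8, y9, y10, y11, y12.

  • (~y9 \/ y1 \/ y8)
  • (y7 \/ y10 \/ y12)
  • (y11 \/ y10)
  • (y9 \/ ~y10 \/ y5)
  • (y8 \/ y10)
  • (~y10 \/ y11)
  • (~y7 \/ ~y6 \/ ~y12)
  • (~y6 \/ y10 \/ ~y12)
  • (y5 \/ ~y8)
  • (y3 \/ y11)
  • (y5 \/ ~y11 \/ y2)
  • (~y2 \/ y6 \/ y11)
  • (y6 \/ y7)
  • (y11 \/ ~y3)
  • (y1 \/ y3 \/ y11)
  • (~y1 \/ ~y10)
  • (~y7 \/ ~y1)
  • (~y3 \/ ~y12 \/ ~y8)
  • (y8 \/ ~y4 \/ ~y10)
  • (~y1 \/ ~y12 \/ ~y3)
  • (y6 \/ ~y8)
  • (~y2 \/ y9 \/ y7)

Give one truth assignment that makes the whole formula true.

y1 = F, y2 = F, y3 = T, y4 = T, y5 = T, y6 = T, y7 = F, y8 = T, y9 = F, y10 = T, y11 = T, y12 = F

Pure literal: y5 appears only positively; assign y5 = True.
Set y1 = False and propagate.
The remaining clauses are satisfied by y2 = False, y3 = True, y4 = True, y6 = True, y7 = False, y8 = True, y9 = False, y10 = True, y11 = True, y12 = False.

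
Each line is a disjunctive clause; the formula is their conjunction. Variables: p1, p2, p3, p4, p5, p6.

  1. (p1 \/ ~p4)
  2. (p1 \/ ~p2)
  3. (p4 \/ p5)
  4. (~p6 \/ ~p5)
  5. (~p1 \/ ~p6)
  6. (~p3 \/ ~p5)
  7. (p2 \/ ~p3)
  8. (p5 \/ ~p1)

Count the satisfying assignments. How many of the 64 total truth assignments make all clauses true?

Satisfying assignments:
  p1=F p2=F p3=F p4=F p5=T p6=F
  p1=T p2=F p3=F p4=F p5=T p6=F
  p1=T p2=F p3=F p4=T p5=T p6=F
  p1=T p2=T p3=F p4=F p5=T p6=F
  p1=T p2=T p3=F p4=T p5=T p6=F
That's 5 in total.

5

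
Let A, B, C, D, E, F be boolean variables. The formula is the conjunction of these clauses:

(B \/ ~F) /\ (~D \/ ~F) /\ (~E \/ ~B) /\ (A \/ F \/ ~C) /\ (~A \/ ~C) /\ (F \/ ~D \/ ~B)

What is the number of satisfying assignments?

13

Split on F, then B.
  F=1, B=1: remaining (A,C,D,E) ∈ {(0,0,0,0); (0,1,0,0); (1,0,0,0)} — 3.
  F=1, B=0: a clause becomes empty — 0.
  F=0, B=1: remaining (A,C,D,E) ∈ {(0,0,0,0); (1,0,0,0)} — 2.
  F=0, B=0: forces C=0; A, D, E free → 2^3 = 8.
Total: 3 + 0 + 2 + 8 = 13.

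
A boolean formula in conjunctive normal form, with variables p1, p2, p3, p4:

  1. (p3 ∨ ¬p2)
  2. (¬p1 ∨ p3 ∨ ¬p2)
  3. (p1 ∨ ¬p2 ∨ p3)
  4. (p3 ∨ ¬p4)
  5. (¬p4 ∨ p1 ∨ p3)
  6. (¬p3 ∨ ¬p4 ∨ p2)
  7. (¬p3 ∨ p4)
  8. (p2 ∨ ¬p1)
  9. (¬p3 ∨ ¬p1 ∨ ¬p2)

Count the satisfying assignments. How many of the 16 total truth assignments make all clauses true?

2

Satisfying assignments:
  p1=0 p2=0 p3=0 p4=0
  p1=0 p2=1 p3=1 p4=1
That's 2 in total.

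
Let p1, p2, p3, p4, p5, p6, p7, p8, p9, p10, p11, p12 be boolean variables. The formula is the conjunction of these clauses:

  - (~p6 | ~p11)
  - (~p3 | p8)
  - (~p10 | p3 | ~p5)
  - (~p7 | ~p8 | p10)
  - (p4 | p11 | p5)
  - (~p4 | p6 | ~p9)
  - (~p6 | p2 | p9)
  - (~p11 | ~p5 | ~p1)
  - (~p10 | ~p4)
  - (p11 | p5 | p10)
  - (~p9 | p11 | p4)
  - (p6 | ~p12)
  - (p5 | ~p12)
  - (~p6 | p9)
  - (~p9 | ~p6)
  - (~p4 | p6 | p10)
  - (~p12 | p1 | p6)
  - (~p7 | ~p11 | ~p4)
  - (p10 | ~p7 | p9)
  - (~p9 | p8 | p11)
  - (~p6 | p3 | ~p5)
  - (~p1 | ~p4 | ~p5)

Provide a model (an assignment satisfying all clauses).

p1 = 0, p2 = 0, p3 = 1, p4 = 0, p5 = 0, p6 = 0, p7 = 0, p8 = 1, p9 = 0, p10 = 1, p11 = 1, p12 = 0

Check each clause:
  1. (~p11 | ~p6) — ~p6 is true.
  2. (p8 | ~p3) — p8 is true.
  3. (p3 | ~p10 | ~p5) — p3 is true.
  4. (p10 | ~p8 | ~p7) — ~p7 is true.
  5. (p11 | p5 | p4) — p11 is true.
  6. (p6 | ~p4 | ~p9) — ~p4 is true.
  7. (~p6 | p9 | p2) — ~p6 is true.
  8. (~p11 | ~p1 | ~p5) — ~p5 is true.
  9. (~p10 | ~p4) — ~p4 is true.
  10. (p10 | p11 | p5) — p10 is true.
  11. (p4 | p11 | ~p9) — p11 is true.
  12. (~p12 | p6) — ~p12 is true.
  13. (p5 | ~p12) — ~p12 is true.
  14. (p9 | ~p6) — ~p6 is true.
  15. (~p9 | ~p6) — ~p6 is true.
  16. (~p4 | p6 | p10) — p10 is true.
  17. (p1 | p6 | ~p12) — ~p12 is true.
  18. (~p4 | ~p7 | ~p11) — ~p7 is true.
  19. (p10 | p9 | ~p7) — ~p7 is true.
  20. (p11 | p8 | ~p9) — p8 is true.
  21. (~p6 | ~p5 | p3) — ~p6 is true.
  22. (~p1 | ~p5 | ~p4) — ~p5 is true.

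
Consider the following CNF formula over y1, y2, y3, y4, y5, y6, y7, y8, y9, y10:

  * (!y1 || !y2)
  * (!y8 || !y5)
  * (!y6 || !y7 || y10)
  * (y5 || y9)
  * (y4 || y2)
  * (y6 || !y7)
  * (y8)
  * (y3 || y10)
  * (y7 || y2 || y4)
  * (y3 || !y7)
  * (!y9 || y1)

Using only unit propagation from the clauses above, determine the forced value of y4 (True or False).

Unit clause (y8) sets y8 = True.
In (!y5 || !y8), !y8 is now false; !y5 must hold, so y5 = False.
(y9 || y5) with y5 = False leaves only y9, so y9 = True.
(y1 || !y9) with y9 = True leaves only y1, so y1 = True.
(!y2 || !y1) with y1 = True leaves only !y2, so y2 = False.
From (y2 || y4) and y2 = False: y4 = True.

True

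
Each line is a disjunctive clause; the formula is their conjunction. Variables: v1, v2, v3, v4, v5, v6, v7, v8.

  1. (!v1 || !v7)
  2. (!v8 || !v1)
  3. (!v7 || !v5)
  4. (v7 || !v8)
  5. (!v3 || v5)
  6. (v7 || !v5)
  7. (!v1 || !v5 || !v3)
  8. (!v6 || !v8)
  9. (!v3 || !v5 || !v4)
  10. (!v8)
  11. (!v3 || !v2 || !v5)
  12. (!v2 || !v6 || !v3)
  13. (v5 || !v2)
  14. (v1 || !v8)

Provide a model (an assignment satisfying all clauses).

v1=1, v2=0, v3=0, v4=1, v5=0, v6=0, v7=0, v8=0

Check each clause:
  1. (!v7 || !v1) — !v7 is true.
  2. (!v8 || !v1) — !v8 is true.
  3. (!v7 || !v5) — !v7 is true.
  4. (v7 || !v8) — !v8 is true.
  5. (v5 || !v3) — !v3 is true.
  6. (!v5 || v7) — !v5 is true.
  7. (!v5 || !v3 || !v1) — !v5 is true.
  8. (!v8 || !v6) — !v8 is true.
  9. (!v4 || !v5 || !v3) — !v5 is true.
  10. (!v8) — !v8 is true.
  11. (!v3 || !v5 || !v2) — !v5 is true.
  12. (!v6 || !v2 || !v3) — !v6 is true.
  13. (!v2 || v5) — !v2 is true.
  14. (!v8 || v1) — !v8 is true.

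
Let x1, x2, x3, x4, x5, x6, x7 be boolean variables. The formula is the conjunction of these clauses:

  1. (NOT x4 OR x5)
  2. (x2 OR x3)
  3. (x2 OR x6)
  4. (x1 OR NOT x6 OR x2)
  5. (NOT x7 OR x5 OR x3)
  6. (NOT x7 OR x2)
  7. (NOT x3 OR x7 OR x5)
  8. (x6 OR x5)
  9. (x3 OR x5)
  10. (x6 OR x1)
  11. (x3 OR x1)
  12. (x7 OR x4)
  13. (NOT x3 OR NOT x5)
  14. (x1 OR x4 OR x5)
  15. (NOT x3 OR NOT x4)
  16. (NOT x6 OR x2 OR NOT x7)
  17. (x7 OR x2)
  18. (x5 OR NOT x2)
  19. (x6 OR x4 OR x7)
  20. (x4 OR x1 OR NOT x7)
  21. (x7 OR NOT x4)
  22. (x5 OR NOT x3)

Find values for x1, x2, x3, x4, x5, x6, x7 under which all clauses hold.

x1 occurs only positively in the remaining clauses — set x1 = True.
Set x2 = True and propagate.
  then x5 is forced to True.
  then x3 is forced to False.
The remaining clauses are satisfied by x4 = False, x6 = False, x7 = True.

x1=T  x2=T  x3=F  x4=F  x5=T  x6=F  x7=T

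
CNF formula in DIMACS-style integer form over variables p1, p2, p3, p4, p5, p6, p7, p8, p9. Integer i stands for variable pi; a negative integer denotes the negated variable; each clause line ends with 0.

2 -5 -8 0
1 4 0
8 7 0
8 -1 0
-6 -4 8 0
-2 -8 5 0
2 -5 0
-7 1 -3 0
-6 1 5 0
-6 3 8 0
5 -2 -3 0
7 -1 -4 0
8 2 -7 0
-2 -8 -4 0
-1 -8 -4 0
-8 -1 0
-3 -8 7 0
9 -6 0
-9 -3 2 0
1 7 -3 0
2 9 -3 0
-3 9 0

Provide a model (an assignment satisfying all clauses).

p1=False, p2=False, p3=False, p4=True, p5=False, p6=False, p7=False, p8=True, p9=True

Pure literal: p6 appears only negated; assign p6 = False.
Try p1 = False.
  then p4 is forced to True.
Branch on p2: take p2 = False.
  then p5 is forced to False.
For the remaining variables, p3 = False, p7 = False, p8 = True, p9 = True works.
Every clause has at least one true literal under this assignment.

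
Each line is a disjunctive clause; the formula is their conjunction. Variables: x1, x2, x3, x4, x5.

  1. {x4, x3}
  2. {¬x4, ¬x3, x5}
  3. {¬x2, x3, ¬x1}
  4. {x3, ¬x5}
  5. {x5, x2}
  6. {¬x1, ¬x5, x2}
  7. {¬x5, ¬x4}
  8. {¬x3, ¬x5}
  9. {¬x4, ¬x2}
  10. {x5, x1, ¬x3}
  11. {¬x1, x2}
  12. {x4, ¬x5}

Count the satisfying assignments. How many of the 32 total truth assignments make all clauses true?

1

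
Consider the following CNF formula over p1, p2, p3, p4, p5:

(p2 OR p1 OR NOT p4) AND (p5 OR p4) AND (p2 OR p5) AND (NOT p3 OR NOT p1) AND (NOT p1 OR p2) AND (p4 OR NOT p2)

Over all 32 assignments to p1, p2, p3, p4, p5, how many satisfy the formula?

Split on p2, then p1.
  p2=T, p1=T: remaining (p3,p4,p5) ∈ {(F,T,F); (F,T,T)} — 2.
  p2=T, p1=F: remaining (p3,p4,p5) ∈ {(F,T,F); (F,T,T); (T,T,F); (T,T,T)} — 4.
  p2=F, p1=T: a clause becomes empty — 0.
  p2=F, p1=F: remaining (p3,p4,p5) ∈ {(F,F,T); (T,F,T)} — 2.
Total: 2 + 4 + 0 + 2 = 8.

8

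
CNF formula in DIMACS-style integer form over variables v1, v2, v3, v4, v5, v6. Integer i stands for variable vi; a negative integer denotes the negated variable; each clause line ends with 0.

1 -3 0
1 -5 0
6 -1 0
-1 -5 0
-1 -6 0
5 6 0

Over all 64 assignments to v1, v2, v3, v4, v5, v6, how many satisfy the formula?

4

The models are:
  v1=F v2=F v3=F v4=F v5=F v6=T
  v1=F v2=F v3=F v4=T v5=F v6=T
  v1=F v2=T v3=F v4=F v5=F v6=T
  v1=F v2=T v3=F v4=T v5=F v6=T
Count: 4.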